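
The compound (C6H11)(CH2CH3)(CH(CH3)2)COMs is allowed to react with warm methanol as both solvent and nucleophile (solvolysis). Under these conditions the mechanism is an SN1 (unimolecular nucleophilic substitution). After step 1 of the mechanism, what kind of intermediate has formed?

Step 1: Ionisation: the C–O σ-bond cleaves heterolytically; both bonding electrons depart with MsO⁻, leaving a tertiary carbocation at the α-carbon.
After step 1 the species present is a tertiary carbocation.

tertiary carbocation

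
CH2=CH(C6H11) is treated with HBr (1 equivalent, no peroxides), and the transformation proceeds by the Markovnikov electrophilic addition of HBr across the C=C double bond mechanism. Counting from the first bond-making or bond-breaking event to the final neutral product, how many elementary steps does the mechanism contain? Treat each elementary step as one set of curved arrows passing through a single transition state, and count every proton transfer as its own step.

3

Step 1: The π electrons of the C=C bond attack a proton of HBr; Markovnikov addition places the new C–H on the less-substituted alkene carbon, so the positive charge ends up on the more-substituted carbon — a secondary carbocation. The H–Br bond breaks heterolytically, releasing Br⁻.
Step 2: Carbocation rearrangement: a 1,2-hydride shift from the adjacent cyclohexyl carbon converts the initially-formed secondary cation into the more stable tertiary cation.
Step 3: Nucleophilic attack by Br⁻ on the carbocation completes the addition, giving R–Br.
Total: 3 elementary steps.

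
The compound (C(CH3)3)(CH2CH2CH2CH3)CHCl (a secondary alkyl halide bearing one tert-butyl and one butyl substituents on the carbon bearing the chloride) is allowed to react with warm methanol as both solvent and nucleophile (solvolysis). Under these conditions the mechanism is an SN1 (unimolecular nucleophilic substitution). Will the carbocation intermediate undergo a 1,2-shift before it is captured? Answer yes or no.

yes

The first-formed carbocation is secondary.
The adjacent tert-butyl carbon has no hydrogen but bears methyl groups; migration of one methyl with its bonding pair (a 1,2-methyl shift) places the charge on a tertiary centre.
Tertiary is more stable than secondary, so the shift occurs.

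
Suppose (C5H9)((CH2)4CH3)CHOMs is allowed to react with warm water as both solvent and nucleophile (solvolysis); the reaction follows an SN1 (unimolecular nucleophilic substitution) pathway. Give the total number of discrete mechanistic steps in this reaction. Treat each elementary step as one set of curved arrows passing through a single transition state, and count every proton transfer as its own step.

4

Step 1: Rate-determining heterolysis of the C–O bond gives MsO⁻ and a secondary carbocation.
Step 2: Carbocation rearrangement: a 1,2-hydride shift from the adjacent cyclopentyl carbon converts the initially-formed secondary cation into the more stable tertiary cation.
Step 3: H2O donates an oxygen lone pair into the empty p orbital of the cation, giving a protonated alcohol (an oxonium ion).
Step 4: Proton transfer from the O–H of the oxonium ion to a solvent molecule delivers the neutral alcohol.
Total: 4 elementary steps.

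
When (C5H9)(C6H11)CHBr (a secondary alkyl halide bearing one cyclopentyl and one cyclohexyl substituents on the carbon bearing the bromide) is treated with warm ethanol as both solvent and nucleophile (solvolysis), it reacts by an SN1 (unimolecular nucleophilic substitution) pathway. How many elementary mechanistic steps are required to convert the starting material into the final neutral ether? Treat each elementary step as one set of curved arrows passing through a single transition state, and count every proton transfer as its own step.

Step 1: Ionisation: the C–Br σ-bond cleaves heterolytically; both bonding electrons depart with Br⁻, leaving a secondary carbocation at the α-carbon.
Step 2: Carbocation rearrangement: a 1,2-hydride shift from the adjacent cyclopentyl carbon converts the initially-formed secondary cation into the more stable tertiary cation.
Step 3: A lone pair on the oxygen of CH3CH2OH attacks the carbocation, forming a new C–O σ-bond and an oxonium ion.
Step 4: A second solvent molecule removes the proton on oxygen, giving the neutral ether product.
Total: 4 elementary steps.

4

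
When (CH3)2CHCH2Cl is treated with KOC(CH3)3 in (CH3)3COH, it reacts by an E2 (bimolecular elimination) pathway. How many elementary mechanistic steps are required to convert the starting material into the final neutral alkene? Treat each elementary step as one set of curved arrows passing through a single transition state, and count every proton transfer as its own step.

Step 1: In one step, (CH3)3CO⁻ pulls off a β-proton, the C–Cl bond cleaves, and a C=C double bond forms between the α- and β-carbons (E2, anti elimination).
Total: 1 elementary step.

1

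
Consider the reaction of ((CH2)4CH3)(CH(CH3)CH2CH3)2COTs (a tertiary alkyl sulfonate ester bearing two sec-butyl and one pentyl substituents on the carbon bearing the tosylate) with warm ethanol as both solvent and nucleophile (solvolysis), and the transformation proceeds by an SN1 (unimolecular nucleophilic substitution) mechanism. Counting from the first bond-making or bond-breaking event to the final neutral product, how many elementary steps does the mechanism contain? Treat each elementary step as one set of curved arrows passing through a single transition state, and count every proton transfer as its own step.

3

Step 1: The C–O bond breaks with both electrons going to the tosylate; TsO⁻ leaves and a tertiary carbocation remains.
(No 1,2-shift: no single shift to an adjacent carbon would give a more stable cation.)
Step 2: CH3CH2OH donates an oxygen lone pair into the empty p orbital of the cation, giving a protonated ether (an oxonium ion).
Step 3: A second solvent molecule removes the proton on oxygen, giving the neutral ether product.
Total: 3 elementary steps.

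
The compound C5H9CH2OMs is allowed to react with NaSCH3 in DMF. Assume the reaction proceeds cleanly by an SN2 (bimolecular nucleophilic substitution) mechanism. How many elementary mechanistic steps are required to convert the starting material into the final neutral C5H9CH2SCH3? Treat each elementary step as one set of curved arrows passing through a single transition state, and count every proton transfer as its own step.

1

Step 1: CH3S⁻ attacks the back face of the α-carbon while MsO⁻ departs with the C–O bonding pair — a single concerted displacement through a pentacoordinate transition state.
Total: 1 elementary step.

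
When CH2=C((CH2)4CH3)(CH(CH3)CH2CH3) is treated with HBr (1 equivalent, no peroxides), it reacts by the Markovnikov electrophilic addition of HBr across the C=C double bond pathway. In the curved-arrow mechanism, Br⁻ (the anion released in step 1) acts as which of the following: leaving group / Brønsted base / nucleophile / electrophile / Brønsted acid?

nucleophile

Step 2: Br⁻ captures the cation: a lone pair on Br⁻ fills the empty p orbital, producing the alkyl halide product.
Br⁻ (the anion released in step 1) donates an electron pair to form a new σ-bond to carbon — it is the nucleophile.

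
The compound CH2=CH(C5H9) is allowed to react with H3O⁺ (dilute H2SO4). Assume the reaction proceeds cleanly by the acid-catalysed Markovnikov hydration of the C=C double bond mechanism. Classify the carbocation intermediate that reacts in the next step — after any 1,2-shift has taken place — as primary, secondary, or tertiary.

tertiary

Step 1: Electrophilic addition begins with the π(C=C) electrons forming a bond to the proton of H3O⁺. Following Markovnikov's rule, the resulting cation is secondary. H2O is released.
Step 2: A 1,2-hydride shift from the adjacent cyclopentyl carbon moves the positive charge from the secondary centre to an adjacent carbon, generating a more stable tertiary carbocation.
The cation rearranges from secondary to tertiary via a 1,2-hydride shift from the adjacent cyclopentyl carbon; the tertiary cation is what reacts next.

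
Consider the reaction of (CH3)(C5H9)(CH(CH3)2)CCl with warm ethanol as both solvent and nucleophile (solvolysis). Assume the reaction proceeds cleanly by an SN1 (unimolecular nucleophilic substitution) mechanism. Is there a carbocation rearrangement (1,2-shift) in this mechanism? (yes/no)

no

The first-formed carbocation is tertiary.
No single 1,2-shift to an adjacent carbon would produce a more-substituted cation than the one already present, so no rearrangement occurs.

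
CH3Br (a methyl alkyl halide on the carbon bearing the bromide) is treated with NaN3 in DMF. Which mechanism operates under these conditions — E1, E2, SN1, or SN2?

SN2

Conditions: a methyl substrate with a strong nucleophile in the polar aprotic solvent DMF.
These conditions are the textbook signature of the SN2 pathway.
An unhindered substrate with a strong nucleophile in a polar aprotic solvent favours one-step backside displacement.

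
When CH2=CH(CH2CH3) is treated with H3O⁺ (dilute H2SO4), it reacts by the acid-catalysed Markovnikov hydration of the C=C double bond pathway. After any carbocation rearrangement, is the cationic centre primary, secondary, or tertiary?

secondary

Step 1: Electrophilic addition begins with the π(C=C) electrons forming a bond to the proton of H3O⁺. Following Markovnikov's rule, the resulting cation is secondary. H2O is released.
No single 1,2-shift to an adjacent carbon would give a more-substituted cation, so no rearrangement occurs.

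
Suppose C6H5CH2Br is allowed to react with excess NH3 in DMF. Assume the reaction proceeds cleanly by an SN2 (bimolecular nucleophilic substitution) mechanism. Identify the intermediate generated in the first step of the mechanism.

Step 1: A lone pair on the N of NH3 attacks the α-carbon from the back side while the C–Br bond breaks; both bonding electrons leave with Br⁻. The product of this concerted step is an alkylammonium ion.
After step 1 the species present is an ammonium ion.

ammonium ion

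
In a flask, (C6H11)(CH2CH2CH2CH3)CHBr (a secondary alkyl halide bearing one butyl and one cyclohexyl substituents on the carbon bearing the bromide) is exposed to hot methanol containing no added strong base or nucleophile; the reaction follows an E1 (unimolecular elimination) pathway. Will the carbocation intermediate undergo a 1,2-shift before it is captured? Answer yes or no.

The first-formed carbocation is secondary.
The adjacent cyclohexyl carbon already bears 2 other carbon substituents and has a hydrogen to migrate; after a 1,2-hydride shift from that carbon the positive charge sits on a tertiary centre.
Tertiary is more stable than secondary, so the shift occurs.

yes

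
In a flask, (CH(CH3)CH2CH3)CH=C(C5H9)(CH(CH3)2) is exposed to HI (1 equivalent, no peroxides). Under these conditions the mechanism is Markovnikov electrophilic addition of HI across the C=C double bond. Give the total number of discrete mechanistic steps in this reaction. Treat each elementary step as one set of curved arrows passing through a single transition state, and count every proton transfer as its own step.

2

Step 1: Electrophilic addition begins with the π(C=C) electrons forming a bond to the proton of HI. Following Markovnikov's rule, the resulting cation is tertiary. The H–I bond breaks heterolytically, releasing I⁻.
(No 1,2-shift: no single shift to an adjacent carbon would give a more stable cation.)
Step 2: I⁻ captures the cation: a lone pair on I⁻ fills the empty p orbital, producing the alkyl halide product.
Total: 2 elementary steps.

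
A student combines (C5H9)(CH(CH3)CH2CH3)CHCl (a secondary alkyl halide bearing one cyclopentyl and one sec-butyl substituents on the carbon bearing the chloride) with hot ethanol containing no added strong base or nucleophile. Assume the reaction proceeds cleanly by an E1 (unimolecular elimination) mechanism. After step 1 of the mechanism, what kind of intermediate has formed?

Step 1: The C–Cl bond breaks with both electrons going to the chloride; Cl⁻ leaves and a secondary carbocation remains.
After step 1 the species present is a secondary carbocation.

secondary carbocation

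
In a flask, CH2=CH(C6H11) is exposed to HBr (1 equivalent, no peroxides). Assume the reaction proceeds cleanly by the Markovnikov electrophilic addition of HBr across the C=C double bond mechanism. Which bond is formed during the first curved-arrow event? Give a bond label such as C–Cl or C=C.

C–H

Step 1: Protonation of the alkene by HBr: the π bond acts as the nucleophile and picks up H⁺, giving the more stable (Markovnikov) secondary carbocation. The H–Br bond breaks heterolytically, releasing Br⁻.
The bond formed in this step is the C–H bond.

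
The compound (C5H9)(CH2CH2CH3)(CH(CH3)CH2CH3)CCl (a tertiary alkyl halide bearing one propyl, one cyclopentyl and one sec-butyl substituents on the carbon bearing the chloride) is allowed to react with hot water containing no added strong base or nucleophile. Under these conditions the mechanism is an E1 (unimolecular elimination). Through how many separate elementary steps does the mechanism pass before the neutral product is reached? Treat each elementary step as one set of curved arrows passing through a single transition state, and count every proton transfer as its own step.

Step 1: Ionisation: the C–Cl σ-bond cleaves heterolytically; both bonding electrons depart with Cl⁻, leaving a tertiary carbocation at the α-carbon.
(No 1,2-shift: no single shift to an adjacent carbon would give a more stable cation.)
Step 2: Loss of a β-proton to a water molecule of the solvent: the C–H bonding pair collapses toward the cationic carbon to form the C=C π bond, yielding the alkene.
Total: 2 elementary steps.

2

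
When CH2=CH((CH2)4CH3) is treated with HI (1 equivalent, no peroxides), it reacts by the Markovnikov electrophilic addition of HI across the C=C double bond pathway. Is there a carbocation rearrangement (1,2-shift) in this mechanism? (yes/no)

The first-formed carbocation is secondary.
No single 1,2-shift to an adjacent carbon would produce a more-substituted cation than the one already present, so no rearrangement occurs.

no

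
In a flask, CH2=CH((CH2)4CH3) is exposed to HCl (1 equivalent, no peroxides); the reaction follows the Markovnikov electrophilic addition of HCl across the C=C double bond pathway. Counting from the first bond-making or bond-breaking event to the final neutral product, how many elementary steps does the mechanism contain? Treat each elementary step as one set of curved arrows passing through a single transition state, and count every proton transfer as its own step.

2

Step 1: The π electrons of the C=C bond attack a proton of HCl; Markovnikov addition places the new C–H on the less-substituted alkene carbon, so the positive charge ends up on the more-substituted carbon — a secondary carbocation. The H–Cl bond breaks heterolytically, releasing Cl⁻.
(No 1,2-shift: no single shift to an adjacent carbon would give a more stable cation.)
Step 2: The Cl⁻ anion donates a lone pair to the carbocation, forming the new C–Cl σ-bond and giving the neutral alkyl halide.
Total: 2 elementary steps.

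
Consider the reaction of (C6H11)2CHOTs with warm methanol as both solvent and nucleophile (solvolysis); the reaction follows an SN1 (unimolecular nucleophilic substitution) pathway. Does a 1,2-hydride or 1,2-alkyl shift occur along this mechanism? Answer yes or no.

yes

The first-formed carbocation is secondary.
The adjacent cyclohexyl carbon already bears 2 other carbon substituents and has a hydrogen to migrate; after a 1,2-hydride shift from that carbon the positive charge sits on a tertiary centre.
Tertiary is more stable than secondary, so the shift occurs.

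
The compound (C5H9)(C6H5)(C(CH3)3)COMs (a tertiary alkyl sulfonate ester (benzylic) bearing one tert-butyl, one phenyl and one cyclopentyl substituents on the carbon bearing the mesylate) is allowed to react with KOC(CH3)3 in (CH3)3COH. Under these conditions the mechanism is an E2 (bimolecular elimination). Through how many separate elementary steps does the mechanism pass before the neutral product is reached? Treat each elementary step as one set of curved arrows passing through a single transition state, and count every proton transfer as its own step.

Step 1: In one step, (CH3)3CO⁻ pulls off a β-proton, the C–O bond cleaves, and a C=C double bond forms between the α- and β-carbons (E2, anti elimination).
Total: 1 elementary step.

1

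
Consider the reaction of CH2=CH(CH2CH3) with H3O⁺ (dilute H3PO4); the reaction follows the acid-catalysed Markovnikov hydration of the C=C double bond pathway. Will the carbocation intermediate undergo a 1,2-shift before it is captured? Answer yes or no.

no

The first-formed carbocation is secondary.
No single 1,2-shift to an adjacent carbon would produce a more-substituted cation than the one already present, so no rearrangement occurs.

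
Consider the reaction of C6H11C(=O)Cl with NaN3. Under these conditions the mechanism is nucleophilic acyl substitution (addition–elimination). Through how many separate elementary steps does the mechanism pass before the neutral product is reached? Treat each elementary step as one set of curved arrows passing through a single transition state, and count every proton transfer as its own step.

2

Step 1: N3⁻ adds to the carbonyl carbon; the C=O π electrons shift onto oxygen and a tetrahedral alkoxide intermediate forms.
Step 2: An oxygen lone pair re-forms the C=O π bond as the C–Cl σ-bond breaks; Cl⁻ is expelled.
Total: 2 elementary steps.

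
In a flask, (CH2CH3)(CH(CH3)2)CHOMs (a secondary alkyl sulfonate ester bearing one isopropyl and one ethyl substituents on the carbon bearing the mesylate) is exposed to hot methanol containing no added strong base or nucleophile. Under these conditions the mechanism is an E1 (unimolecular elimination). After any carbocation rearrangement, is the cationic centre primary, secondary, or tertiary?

Step 1: Rate-determining heterolysis of the C–O bond gives MsO⁻ and a secondary carbocation.
Step 2: A 1,2-hydride shift from the adjacent isopropyl carbon moves the positive charge from the secondary centre to an adjacent carbon, generating a more stable tertiary carbocation.
The cation rearranges from secondary to tertiary via a 1,2-hydride shift from the adjacent isopropyl carbon; the tertiary cation is what reacts next.

tertiary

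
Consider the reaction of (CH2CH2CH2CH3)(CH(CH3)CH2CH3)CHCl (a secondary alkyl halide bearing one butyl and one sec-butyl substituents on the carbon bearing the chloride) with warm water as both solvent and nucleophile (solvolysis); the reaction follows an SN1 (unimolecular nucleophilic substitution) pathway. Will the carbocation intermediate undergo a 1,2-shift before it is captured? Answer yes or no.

yes

The first-formed carbocation is secondary.
The adjacent sec-butyl carbon already bears 2 other carbon substituents and has a hydrogen to migrate; after a 1,2-hydride shift from that carbon the positive charge sits on a tertiary centre.
Tertiary is more stable than secondary, so the shift occurs.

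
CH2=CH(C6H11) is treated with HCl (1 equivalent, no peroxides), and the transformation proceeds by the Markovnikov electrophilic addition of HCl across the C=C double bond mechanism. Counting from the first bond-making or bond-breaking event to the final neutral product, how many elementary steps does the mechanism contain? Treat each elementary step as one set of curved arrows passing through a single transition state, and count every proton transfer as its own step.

3

Step 1: The π electrons of the C=C bond attack a proton of HCl; Markovnikov addition places the new C–H on the less-substituted alkene carbon, so the positive charge ends up on the more-substituted carbon — a secondary carbocation. The H–Cl bond breaks heterolytically, releasing Cl⁻.
Step 2: A hydride (H with its bonding pair) migrates from the adjacent cyclohexyl carbon to the cationic centre — a 1,2-hydride shift — upgrading the secondary cation to a tertiary one.
Step 3: The Cl⁻ anion donates a lone pair to the carbocation, forming the new C–Cl σ-bond and giving the neutral alkyl halide.
Total: 3 elementary steps.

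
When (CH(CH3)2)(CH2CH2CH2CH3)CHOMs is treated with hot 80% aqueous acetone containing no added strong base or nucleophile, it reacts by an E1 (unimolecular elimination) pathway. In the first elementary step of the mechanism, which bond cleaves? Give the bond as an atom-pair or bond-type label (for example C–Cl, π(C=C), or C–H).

Step 1: The C–O bond breaks with both electrons going to the mesylate; MsO⁻ leaves and a secondary carbocation remains.
The bond broken in this step is the C–O bond.

C–O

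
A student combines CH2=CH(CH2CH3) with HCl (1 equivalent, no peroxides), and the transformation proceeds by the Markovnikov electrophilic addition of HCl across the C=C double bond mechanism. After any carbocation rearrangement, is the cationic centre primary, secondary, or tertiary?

Step 1: Electrophilic addition begins with the π(C=C) electrons forming a bond to the proton of HCl. Following Markovnikov's rule, the resulting cation is secondary. The H–Cl bond breaks heterolytically, releasing Cl⁻.
No single 1,2-shift to an adjacent carbon would give a more-substituted cation, so no rearrangement occurs.

secondary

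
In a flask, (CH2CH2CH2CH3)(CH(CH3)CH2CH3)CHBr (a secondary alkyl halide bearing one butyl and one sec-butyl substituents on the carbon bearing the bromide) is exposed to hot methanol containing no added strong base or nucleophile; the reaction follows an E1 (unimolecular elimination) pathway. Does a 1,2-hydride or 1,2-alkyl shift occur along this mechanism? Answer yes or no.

The first-formed carbocation is secondary.
The adjacent sec-butyl carbon already bears 2 other carbon substituents and has a hydrogen to migrate; after a 1,2-hydride shift from that carbon the positive charge sits on a tertiary centre.
Tertiary is more stable than secondary, so the shift occurs.

yes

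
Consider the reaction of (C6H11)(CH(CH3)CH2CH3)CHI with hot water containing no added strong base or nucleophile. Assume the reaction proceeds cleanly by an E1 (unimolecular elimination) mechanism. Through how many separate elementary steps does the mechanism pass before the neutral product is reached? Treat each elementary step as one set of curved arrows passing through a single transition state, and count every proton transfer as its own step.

Step 1: Rate-determining heterolysis of the C–I bond gives I⁻ and a secondary carbocation.
Step 2: A hydride (H with its bonding pair) migrates from the adjacent sec-butyl carbon to the cationic centre — a 1,2-hydride shift — upgrading the secondary cation to a tertiary one.
Step 3: A weak base (a water molecule from the solvent) removes a proton from a carbon adjacent to the cationic centre; the electrons of that C–H bond become the new π(C=C) bond, giving the alkene.
Total: 3 elementary steps.

3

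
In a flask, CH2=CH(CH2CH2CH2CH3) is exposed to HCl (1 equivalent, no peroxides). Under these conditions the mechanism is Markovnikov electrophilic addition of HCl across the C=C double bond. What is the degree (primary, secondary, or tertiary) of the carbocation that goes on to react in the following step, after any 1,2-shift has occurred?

Step 1: Protonation of the alkene by HCl: the π bond acts as the nucleophile and picks up H⁺, giving the more stable (Markovnikov) secondary carbocation. The H–Cl bond breaks heterolytically, releasing Cl⁻.
No single 1,2-shift to an adjacent carbon would give a more-substituted cation, so no rearrangement occurs.

secondary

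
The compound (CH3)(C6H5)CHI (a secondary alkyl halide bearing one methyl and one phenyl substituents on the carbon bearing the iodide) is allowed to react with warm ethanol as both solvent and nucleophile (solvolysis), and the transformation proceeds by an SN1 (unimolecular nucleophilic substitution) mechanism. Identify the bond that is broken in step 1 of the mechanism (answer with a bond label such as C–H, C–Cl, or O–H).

Step 1: The C–I bond breaks with both electrons going to the iodide; I⁻ leaves and a secondary carbocation remains.
The bond broken in this step is the C–I bond.

C–I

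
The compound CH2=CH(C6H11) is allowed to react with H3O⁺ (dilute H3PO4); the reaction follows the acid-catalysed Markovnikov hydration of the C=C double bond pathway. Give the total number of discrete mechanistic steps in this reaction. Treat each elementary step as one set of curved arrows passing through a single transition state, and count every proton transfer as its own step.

4

Step 1: Electrophilic addition begins with the π(C=C) electrons forming a bond to the proton of H3O⁺. Following Markovnikov's rule, the resulting cation is secondary. H2O is released.
Step 2: A 1,2-hydride shift from the adjacent cyclohexyl carbon moves the positive charge from the secondary centre to an adjacent carbon, generating a more stable tertiary carbocation.
Step 3: Water acts as the nucleophile: an oxygen lone pair bonds to the cationic carbon, giving an oxonium-ion intermediate.
Step 4: Deprotonation of the oxonium ion by a water molecule delivers the neutral alcohol and regenerates the acid catalyst.
Total: 4 elementary steps.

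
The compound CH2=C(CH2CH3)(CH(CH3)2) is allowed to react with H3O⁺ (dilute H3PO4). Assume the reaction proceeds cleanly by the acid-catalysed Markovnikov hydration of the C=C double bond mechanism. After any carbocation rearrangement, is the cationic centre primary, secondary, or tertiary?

tertiary

Step 1: Protonation of the alkene by H3O⁺: the π bond acts as the nucleophile and picks up H⁺, giving the more stable (Markovnikov) tertiary carbocation. H2O is released.
No single 1,2-shift to an adjacent carbon would give a more-substituted cation, so no rearrangement occurs.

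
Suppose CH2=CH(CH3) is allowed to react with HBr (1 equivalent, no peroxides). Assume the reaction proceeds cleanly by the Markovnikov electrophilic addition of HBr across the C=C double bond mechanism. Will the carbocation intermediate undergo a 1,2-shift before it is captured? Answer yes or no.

The first-formed carbocation is secondary.
No single 1,2-shift to an adjacent carbon would produce a more-substituted cation than the one already present, so no rearrangement occurs.

no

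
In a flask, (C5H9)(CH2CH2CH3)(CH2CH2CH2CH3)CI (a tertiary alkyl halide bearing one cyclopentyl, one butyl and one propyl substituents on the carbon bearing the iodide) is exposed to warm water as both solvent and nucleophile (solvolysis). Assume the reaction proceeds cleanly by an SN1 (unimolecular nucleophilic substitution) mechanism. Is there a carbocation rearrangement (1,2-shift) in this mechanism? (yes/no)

The first-formed carbocation is tertiary.
No single 1,2-shift to an adjacent carbon would produce a more-substituted cation than the one already present, so no rearrangement occurs.

no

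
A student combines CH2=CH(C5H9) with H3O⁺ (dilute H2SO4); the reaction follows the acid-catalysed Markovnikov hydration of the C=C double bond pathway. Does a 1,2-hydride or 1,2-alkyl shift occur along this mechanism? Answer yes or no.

yes

The first-formed carbocation is secondary.
The adjacent cyclopentyl carbon already bears 2 other carbon substituents and has a hydrogen to migrate; after a 1,2-hydride shift from that carbon the positive charge sits on a tertiary centre.
Tertiary is more stable than secondary, so the shift occurs.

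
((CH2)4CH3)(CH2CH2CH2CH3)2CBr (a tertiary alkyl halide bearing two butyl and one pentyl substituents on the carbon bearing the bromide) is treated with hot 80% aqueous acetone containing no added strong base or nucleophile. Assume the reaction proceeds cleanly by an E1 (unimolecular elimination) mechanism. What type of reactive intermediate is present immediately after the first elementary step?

tertiary carbocation

Step 1: Unassisted departure of Br⁻ (taking the C–Br bonding pair) generates a tertiary carbocation.
After step 1 the species present is a tertiary carbocation.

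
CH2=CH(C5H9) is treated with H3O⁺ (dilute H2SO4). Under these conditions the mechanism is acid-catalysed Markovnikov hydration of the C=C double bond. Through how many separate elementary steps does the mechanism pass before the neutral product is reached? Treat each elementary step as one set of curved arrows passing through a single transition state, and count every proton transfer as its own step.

4

Step 1: The π electrons of the C=C bond attack a proton of H3O⁺; Markovnikov addition places the new C–H on the less-substituted alkene carbon, so the positive charge ends up on the more-substituted carbon — a secondary carbocation. H2O is released.
Step 2: A 1,2-hydride shift from the adjacent cyclopentyl carbon moves the positive charge from the secondary centre to an adjacent carbon, generating a more stable tertiary carbocation.
Step 3: A lone pair on the oxygen of H2O attacks the carbocation, forming a C–O bond and an oxonium ion (a protonated alcohol).
Step 4: H2O removes a proton from the oxonium oxygen, regenerating H3O⁺ and giving the neutral alcohol.
Total: 4 elementary steps.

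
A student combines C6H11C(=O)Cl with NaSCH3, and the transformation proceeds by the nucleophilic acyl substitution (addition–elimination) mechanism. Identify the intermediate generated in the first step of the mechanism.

Step 1: Nucleophilic addition of CH3S⁻ to the acyl carbon breaks the π(C=O) bond and yields a tetrahedral, anionic intermediate.
After step 1 the species present is a tetrahedral intermediate.

tetrahedral intermediate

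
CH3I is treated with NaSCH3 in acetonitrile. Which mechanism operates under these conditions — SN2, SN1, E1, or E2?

Conditions: a methyl substrate with a strong nucleophile in the polar aprotic solvent acetonitrile.
These conditions are the textbook signature of the SN2 pathway.
An unhindered substrate with a strong nucleophile in a polar aprotic solvent favours one-step backside displacement.

SN2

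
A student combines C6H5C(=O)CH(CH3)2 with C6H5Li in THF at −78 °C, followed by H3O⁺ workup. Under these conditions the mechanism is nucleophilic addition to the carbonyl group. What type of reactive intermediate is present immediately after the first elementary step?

Step 1: the carbanion-like carbon of C6H5Li attacks the sp² carbonyl carbon; the C=O π bond breaks and the electrons end up as a lone pair on the alkoxide oxygen of the tetrahedral intermediate.
After step 1 the species present is a tetrahedral alkoxide intermediate.

tetrahedral alkoxide intermediate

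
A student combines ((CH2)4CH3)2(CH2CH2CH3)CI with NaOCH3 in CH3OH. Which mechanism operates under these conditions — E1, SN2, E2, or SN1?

Conditions: a strong base with a tertiary substrate bearing a β-hydrogen.
These conditions are the textbook signature of the E2 pathway.
A strong (often hindered) base removes a β-H in concert with loss of the leaving group — bimolecular elimination.

E2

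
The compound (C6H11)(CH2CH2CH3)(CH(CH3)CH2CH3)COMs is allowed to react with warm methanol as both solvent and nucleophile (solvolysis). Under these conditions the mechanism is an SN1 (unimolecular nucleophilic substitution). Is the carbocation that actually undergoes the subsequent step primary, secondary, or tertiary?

Step 1: Rate-determining heterolysis of the C–O bond gives MsO⁻ and a tertiary carbocation.
No single 1,2-shift to an adjacent carbon would give a more-substituted cation, so no rearrangement occurs.

tertiary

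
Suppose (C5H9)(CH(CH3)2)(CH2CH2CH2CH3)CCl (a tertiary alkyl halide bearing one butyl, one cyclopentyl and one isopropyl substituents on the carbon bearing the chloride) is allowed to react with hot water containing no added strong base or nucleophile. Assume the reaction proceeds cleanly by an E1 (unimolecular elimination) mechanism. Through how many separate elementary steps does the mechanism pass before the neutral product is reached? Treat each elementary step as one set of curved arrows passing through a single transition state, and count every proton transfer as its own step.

2

Step 1: Ionisation: the C–Cl σ-bond cleaves heterolytically; both bonding electrons depart with Cl⁻, leaving a tertiary carbocation at the α-carbon.
(No 1,2-shift: no single shift to an adjacent carbon would give a more stable cation.)
Step 2: A weak base (a water molecule from the solvent) removes a proton from a carbon adjacent to the cationic centre; the electrons of that C–H bond become the new π(C=C) bond, giving the alkene.
Total: 2 elementary steps.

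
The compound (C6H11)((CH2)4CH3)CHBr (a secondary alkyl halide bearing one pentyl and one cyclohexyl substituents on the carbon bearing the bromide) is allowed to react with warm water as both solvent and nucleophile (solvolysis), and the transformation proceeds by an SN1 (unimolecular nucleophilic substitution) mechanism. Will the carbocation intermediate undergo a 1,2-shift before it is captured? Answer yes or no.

yes

The first-formed carbocation is secondary.
The adjacent cyclohexyl carbon already bears 2 other carbon substituents and has a hydrogen to migrate; after a 1,2-hydride shift from that carbon the positive charge sits on a tertiary centre.
Tertiary is more stable than secondary, so the shift occurs.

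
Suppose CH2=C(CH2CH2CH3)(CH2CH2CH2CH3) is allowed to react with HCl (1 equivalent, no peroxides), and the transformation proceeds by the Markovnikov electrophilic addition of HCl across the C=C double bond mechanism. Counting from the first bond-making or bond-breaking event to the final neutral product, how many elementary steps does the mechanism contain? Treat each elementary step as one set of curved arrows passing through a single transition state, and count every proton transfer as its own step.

Step 1: Electrophilic addition begins with the π(C=C) electrons forming a bond to the proton of HCl. Following Markovnikov's rule, the resulting cation is tertiary. The H–Cl bond breaks heterolytically, releasing Cl⁻.
(No 1,2-shift: no single shift to an adjacent carbon would give a more stable cation.)
Step 2: Nucleophilic attack by Cl⁻ on the carbocation completes the addition, giving R–Cl.
Total: 2 elementary steps.

2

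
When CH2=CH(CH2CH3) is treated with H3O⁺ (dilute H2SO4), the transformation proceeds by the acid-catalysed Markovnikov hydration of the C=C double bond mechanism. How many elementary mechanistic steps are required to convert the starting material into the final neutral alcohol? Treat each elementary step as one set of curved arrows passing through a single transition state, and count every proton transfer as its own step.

Step 1: The π electrons of the C=C bond attack a proton of H3O⁺; Markovnikov addition places the new C–H on the less-substituted alkene carbon, so the positive charge ends up on the more-substituted carbon — a secondary carbocation. H2O is released.
(No 1,2-shift: no single shift to an adjacent carbon would give a more stable cation.)
Step 2: Water acts as the nucleophile: an oxygen lone pair bonds to the cationic carbon, giving an oxonium-ion intermediate.
Step 3: H2O removes a proton from the oxonium oxygen, regenerating H3O⁺ and giving the neutral alcohol.
Total: 3 elementary steps.

3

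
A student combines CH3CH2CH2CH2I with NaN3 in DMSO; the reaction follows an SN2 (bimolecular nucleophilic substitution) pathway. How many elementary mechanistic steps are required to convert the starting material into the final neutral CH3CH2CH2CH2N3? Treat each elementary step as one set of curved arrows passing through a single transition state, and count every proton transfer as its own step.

1

Step 1: N3⁻ attacks the back face of the α-carbon while I⁻ departs with the C–I bonding pair — a single concerted displacement through a pentacoordinate transition state.
Total: 1 elementary step.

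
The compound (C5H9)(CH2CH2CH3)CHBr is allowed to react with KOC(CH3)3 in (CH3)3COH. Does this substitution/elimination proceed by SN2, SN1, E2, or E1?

Conditions: a strong/bulky base with a secondary substrate bearing a β-hydrogen.
These conditions are the textbook signature of the E2 pathway.
A strong (often hindered) base removes a β-H in concert with loss of the leaving group — bimolecular elimination.

E2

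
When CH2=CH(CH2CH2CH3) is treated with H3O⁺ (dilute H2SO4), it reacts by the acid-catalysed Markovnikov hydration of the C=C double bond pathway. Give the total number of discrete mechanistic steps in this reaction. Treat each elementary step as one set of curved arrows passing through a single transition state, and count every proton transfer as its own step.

3

Step 1: Protonation of the alkene by H3O⁺: the π bond acts as the nucleophile and picks up H⁺, giving the more stable (Markovnikov) secondary carbocation. H2O is released.
(No 1,2-shift: no single shift to an adjacent carbon would give a more stable cation.)
Step 2: Nucleophilic capture of the cation by H2O produces the protonated alcohol (an oxonium ion).
Step 3: H2O removes a proton from the oxonium oxygen, regenerating H3O⁺ and giving the neutral alcohol.
Total: 3 elementary steps.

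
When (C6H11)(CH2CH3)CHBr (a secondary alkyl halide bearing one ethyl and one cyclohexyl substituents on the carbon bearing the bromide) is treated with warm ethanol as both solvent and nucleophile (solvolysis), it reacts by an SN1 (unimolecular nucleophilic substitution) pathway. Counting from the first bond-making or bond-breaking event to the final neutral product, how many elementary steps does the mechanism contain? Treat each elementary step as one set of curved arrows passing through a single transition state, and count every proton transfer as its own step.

4

Step 1: The C–Br bond breaks with both electrons going to the bromide; Br⁻ leaves and a secondary carbocation remains.
Step 2: A 1,2-hydride shift from the adjacent cyclohexyl carbon moves the positive charge from the secondary centre to an adjacent carbon, generating a more stable tertiary carbocation.
Step 3: Nucleophilic capture: the oxygen of CH3CH2OH bonds to the cationic carbon, producing an oxonium-ion intermediate.
Step 4: Proton transfer from the O–H of the oxonium ion to a solvent molecule delivers the neutral ether.
Total: 4 elementary steps.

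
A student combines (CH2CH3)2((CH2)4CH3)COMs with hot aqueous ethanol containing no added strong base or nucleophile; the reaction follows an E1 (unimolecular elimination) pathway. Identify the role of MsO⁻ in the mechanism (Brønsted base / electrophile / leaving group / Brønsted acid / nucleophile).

leaving group

Step 1: The C–O bond breaks with both electrons going to the mesylate; MsO⁻ leaves and a tertiary carbocation remains.
MsO⁻ departs with both electrons of the breaking σ-bond — that is the definition of a leaving group.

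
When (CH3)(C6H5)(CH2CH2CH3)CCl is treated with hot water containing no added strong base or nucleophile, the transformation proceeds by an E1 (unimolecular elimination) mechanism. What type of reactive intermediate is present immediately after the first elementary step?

Step 1: The C–Cl bond breaks with both electrons going to the chloride; Cl⁻ leaves and a tertiary carbocation remains.
After step 1 the species present is a tertiary carbocation.

tertiary carbocation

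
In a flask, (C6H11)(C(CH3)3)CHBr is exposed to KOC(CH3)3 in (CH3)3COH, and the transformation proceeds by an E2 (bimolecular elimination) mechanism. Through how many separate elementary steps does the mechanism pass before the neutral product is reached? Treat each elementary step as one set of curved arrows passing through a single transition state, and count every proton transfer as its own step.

1

Step 1: Concerted anti-periplanar elimination: (CH3)3CO⁻ abstracts a β-H while Br⁻ leaves, and the C–H electrons become the new C=C π bond — all in a single transition state.
Total: 1 elementary step.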